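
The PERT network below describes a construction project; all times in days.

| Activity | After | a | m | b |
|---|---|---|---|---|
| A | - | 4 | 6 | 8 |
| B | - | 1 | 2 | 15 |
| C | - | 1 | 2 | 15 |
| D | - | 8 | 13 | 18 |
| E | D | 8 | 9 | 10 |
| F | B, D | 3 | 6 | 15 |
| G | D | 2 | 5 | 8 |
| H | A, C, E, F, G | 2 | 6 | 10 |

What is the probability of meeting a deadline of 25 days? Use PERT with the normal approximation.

0.082

te_A = (4 + 4·6 + 8)/6 = 36/6 = 6; σ²_A = ((8−4)/6)² = 0.444
te_B = (1 + 4·2 + 15)/6 = 24/6 = 4; σ²_B = ((15−1)/6)² = 5.444
te_C = (1 + 4·2 + 15)/6 = 24/6 = 4; σ²_C = ((15−1)/6)² = 5.444
te_D = (8 + 4·13 + 18)/6 = 78/6 = 13; σ²_D = ((18−8)/6)² = 2.778
te_E = (8 + 4·9 + 10)/6 = 54/6 = 9; σ²_E = ((10−8)/6)² = 0.111
te_F = (3 + 4·6 + 15)/6 = 42/6 = 7; σ²_F = ((15−3)/6)² = 4.000
te_G = (2 + 4·5 + 8)/6 = 30/6 = 5; σ²_G = ((8−2)/6)² = 1.000
te_H = (2 + 4·6 + 10)/6 = 36/6 = 6; σ²_H = ((10−2)/6)² = 1.778

Forward pass:
ES_A = 0; EF_A = 6
ES_B = 0; EF_B = 4
ES_C = 0; EF_C = 4
ES_D = 0; EF_D = 13
ES_E = 13; EF_E = 13+9 = 22
ES_F = max(EF_B=4, EF_D=13) = 13; EF_F = 13+7 = 20
ES_G = 13; EF_G = 13+5 = 18
ES_H = max(EF_A=6, EF_C=4, EF_E=22, EF_F=20, EF_G=18) = 22; EF_H = 22+6 = 28
Expected project duration μ = 28 days. Critical path: D → E → H.

Variance along critical path = 2.778 + 0.111 + 1.778 = 4.667; σ = √4.667 = 2.160 days.
Z = (25 − 28) / 2.160 = -1.389
P(T ≤ 25) = Φ(-1.389) ≈ 0.082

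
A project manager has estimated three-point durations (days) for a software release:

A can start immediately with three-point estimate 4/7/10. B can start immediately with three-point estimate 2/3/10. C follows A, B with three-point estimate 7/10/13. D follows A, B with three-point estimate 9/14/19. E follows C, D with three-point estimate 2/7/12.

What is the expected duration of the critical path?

te_A = (4 + 4·7 + 10)/6 = 42/6 = 7
te_B = (2 + 4·3 + 10)/6 = 24/6 = 4
te_C = (7 + 4·10 + 13)/6 = 60/6 = 10
te_D = (9 + 4·14 + 19)/6 = 84/6 = 14
te_E = (2 + 4·7 + 12)/6 = 42/6 = 7

Forward pass:
ES_A = 0; EF_A = 7
ES_B = 0; EF_B = 4
ES_C = max(EF_A=7, EF_B=4) = 7; EF_C = 7+10 = 17
ES_D = max(EF_A=7, EF_B=4) = 7; EF_D = 7+14 = 21
ES_E = max(EF_C=17, EF_D=21) = 21; EF_E = 21+7 = 28
Expected project duration μ = 28 days. Critical path: A → D → E.

28 days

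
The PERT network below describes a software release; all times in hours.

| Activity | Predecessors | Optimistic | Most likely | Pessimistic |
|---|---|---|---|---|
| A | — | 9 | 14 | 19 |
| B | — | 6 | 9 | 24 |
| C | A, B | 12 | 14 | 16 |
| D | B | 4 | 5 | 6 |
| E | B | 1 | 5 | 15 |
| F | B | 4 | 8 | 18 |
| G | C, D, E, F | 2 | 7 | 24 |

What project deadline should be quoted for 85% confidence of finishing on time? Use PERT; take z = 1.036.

41.2 hours

te_A = (9 + 4·14 + 19)/6 = 84/6 = 14; σ²_A = ((19−9)/6)² = 2.778
te_B = (6 + 4·9 + 24)/6 = 66/6 = 11; σ²_B = ((24−6)/6)² = 9.000
te_C = (12 + 4·14 + 16)/6 = 84/6 = 14; σ²_C = ((16−12)/6)² = 0.444
te_D = (4 + 4·5 + 6)/6 = 30/6 = 5; σ²_D = ((6−4)/6)² = 0.111
te_E = (1 + 4·5 + 15)/6 = 36/6 = 6; σ²_E = ((15−1)/6)² = 5.444
te_F = (4 + 4·8 + 18)/6 = 54/6 = 9; σ²_F = ((18−4)/6)² = 5.444
te_G = (2 + 4·7 + 24)/6 = 54/6 = 9; σ²_G = ((24−2)/6)² = 13.444

Forward pass:
ES_A = 0; EF_A = 14
ES_B = 0; EF_B = 11
ES_C = max(EF_A=14, EF_B=11) = 14; EF_C = 14+14 = 28
ES_D = 11; EF_D = 11+5 = 16
ES_E = 11; EF_E = 11+6 = 17
ES_F = 11; EF_F = 11+9 = 20
ES_G = max(EF_C=28, EF_D=16, EF_E=17, EF_F=20) = 28; EF_G = 28+9 = 37
Expected project duration μ = 37 hours. Critical path: A → C → G.

Variance along critical path = 2.778 + 0.444 + 13.444 = 16.667; σ = 4.082 hours.
D = μ + z·σ = 37 + 1.036·4.082 = 41.2 hours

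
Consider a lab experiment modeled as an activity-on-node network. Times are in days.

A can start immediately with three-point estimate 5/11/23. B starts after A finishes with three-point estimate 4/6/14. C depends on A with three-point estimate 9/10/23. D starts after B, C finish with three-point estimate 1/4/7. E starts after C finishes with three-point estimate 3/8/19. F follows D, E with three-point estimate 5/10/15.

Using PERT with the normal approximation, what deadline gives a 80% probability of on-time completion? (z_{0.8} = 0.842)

47.2 days

te_A = (5 + 4·11 + 23)/6 = 72/6 = 12; σ²_A = ((23−5)/6)² = 9.000
te_B = (4 + 4·6 + 14)/6 = 42/6 = 7; σ²_B = ((14−4)/6)² = 2.778
te_C = (9 + 4·10 + 23)/6 = 72/6 = 12; σ²_C = ((23−9)/6)² = 5.444
te_D = (1 + 4·4 + 7)/6 = 24/6 = 4; σ²_D = ((7−1)/6)² = 1.000
te_E = (3 + 4·8 + 19)/6 = 54/6 = 9; σ²_E = ((19−3)/6)² = 7.111
te_F = (5 + 4·10 + 15)/6 = 60/6 = 10; σ²_F = ((15−5)/6)² = 2.778

Forward pass:
ES_A = 0; EF_A = 12
ES_B = 12; EF_B = 12+7 = 19
ES_C = 12; EF_C = 12+12 = 24
ES_D = max(EF_B=19, EF_C=24) = 24; EF_D = 24+4 = 28
ES_E = 24; EF_E = 24+9 = 33
ES_F = max(EF_D=28, EF_E=33) = 33; EF_F = 33+10 = 43
Expected project duration μ = 43 days. Critical path: A → C → E → F.

Variance along critical path = 9.000 + 5.444 + 7.111 + 2.778 = 24.333; σ = 4.933 days.
D = μ + z·σ = 43 + 0.842·4.933 = 47.2 days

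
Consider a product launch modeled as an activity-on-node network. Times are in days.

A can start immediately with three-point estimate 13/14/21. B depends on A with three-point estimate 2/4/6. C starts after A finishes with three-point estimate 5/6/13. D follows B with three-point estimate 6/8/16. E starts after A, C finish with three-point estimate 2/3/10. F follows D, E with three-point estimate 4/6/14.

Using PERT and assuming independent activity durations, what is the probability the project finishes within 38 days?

te_A = (13 + 4·14 + 21)/6 = 90/6 = 15; σ²_A = ((21−13)/6)² = 1.778
te_B = (2 + 4·4 + 6)/6 = 24/6 = 4; σ²_B = ((6−2)/6)² = 0.444
te_C = (5 + 4·6 + 13)/6 = 42/6 = 7; σ²_C = ((13−5)/6)² = 1.778
te_D = (6 + 4·8 + 16)/6 = 54/6 = 9; σ²_D = ((16−6)/6)² = 2.778
te_E = (2 + 4·3 + 10)/6 = 24/6 = 4; σ²_E = ((10−2)/6)² = 1.778
te_F = (4 + 4·6 + 14)/6 = 42/6 = 7; σ²_F = ((14−4)/6)² = 2.778

Forward pass:
ES_A = 0; EF_A = 15
ES_B = 15; EF_B = 15+4 = 19
ES_C = 15; EF_C = 15+7 = 22
ES_D = 19; EF_D = 19+9 = 28
ES_E = max(EF_A=15, EF_C=22) = 22; EF_E = 22+4 = 26
ES_F = max(EF_D=28, EF_E=26) = 28; EF_F = 28+7 = 35
Expected project duration μ = 35 days. Critical path: A → B → D → F.

Variance along critical path = 1.778 + 0.444 + 2.778 + 2.778 = 7.778; σ = √7.778 = 2.789 days.
Z = (38 − 35) / 2.789 = 1.076
P(T ≤ 38) = Φ(1.076) ≈ 0.859

0.859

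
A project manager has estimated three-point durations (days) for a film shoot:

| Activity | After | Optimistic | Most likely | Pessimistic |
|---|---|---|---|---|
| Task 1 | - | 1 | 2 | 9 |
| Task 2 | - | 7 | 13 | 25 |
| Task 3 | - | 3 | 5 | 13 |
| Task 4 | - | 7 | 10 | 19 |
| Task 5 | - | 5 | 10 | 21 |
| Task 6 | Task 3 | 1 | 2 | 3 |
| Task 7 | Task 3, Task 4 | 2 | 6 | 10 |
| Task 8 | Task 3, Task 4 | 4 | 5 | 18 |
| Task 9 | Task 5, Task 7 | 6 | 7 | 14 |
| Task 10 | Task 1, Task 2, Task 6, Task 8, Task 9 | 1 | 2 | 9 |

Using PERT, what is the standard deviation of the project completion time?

3.06 days

te_Task 1 = (1 + 4·2 + 9)/6 = 18/6 = 3; σ²_Task 1 = ((9−1)/6)² = 1.778
te_Task 2 = (7 + 4·13 + 25)/6 = 84/6 = 14; σ²_Task 2 = ((25−7)/6)² = 9.000
te_Task 3 = (3 + 4·5 + 13)/6 = 36/6 = 6; σ²_Task 3 = ((13−3)/6)² = 2.778
te_Task 4 = (7 + 4·10 + 19)/6 = 66/6 = 11; σ²_Task 4 = ((19−7)/6)² = 4.000
te_Task 5 = (5 + 4·10 + 21)/6 = 66/6 = 11; σ²_Task 5 = ((21−5)/6)² = 7.111
te_Task 6 = (1 + 4·2 + 3)/6 = 12/6 = 2; σ²_Task 6 = ((3−1)/6)² = 0.111
te_Task 7 = (2 + 4·6 + 10)/6 = 36/6 = 6; σ²_Task 7 = ((10−2)/6)² = 1.778
te_Task 8 = (4 + 4·5 + 18)/6 = 42/6 = 7; σ²_Task 8 = ((18−4)/6)² = 5.444
te_Task 9 = (6 + 4·7 + 14)/6 = 48/6 = 8; σ²_Task 9 = ((14−6)/6)² = 1.778
te_Task 10 = (1 + 4·2 + 9)/6 = 18/6 = 3; σ²_Task 10 = ((9−1)/6)² = 1.778

Forward pass:
ES_Task 1 = 0; EF_Task 1 = 3
ES_Task 2 = 0; EF_Task 2 = 14
ES_Task 3 = 0; EF_Task 3 = 6
ES_Task 4 = 0; EF_Task 4 = 11
ES_Task 5 = 0; EF_Task 5 = 11
ES_Task 6 = 6; EF_Task 6 = 6+2 = 8
ES_Task 7 = max(EF_Task 3=6, EF_Task 4=11) = 11; EF_Task 7 = 11+6 = 17
ES_Task 8 = max(EF_Task 3=6, EF_Task 4=11) = 11; EF_Task 8 = 11+7 = 18
ES_Task 9 = max(EF_Task 5=11, EF_Task 7=17) = 17; EF_Task 9 = 17+8 = 25
ES_Task 10 = max(EF_Task 1=3, EF_Task 2=14, EF_Task 6=8, EF_Task 8=18, EF_Task 9=25) = 25; EF_Task 10 = 25+3 = 28
Expected project duration μ = 28 days. Critical path: Task 4 → Task 7 → Task 9 → Task 10.

Variance along critical path = 4.000 + 1.778 + 1.778 + 1.778 = 9.333
σ = √9.333 = 3.055 days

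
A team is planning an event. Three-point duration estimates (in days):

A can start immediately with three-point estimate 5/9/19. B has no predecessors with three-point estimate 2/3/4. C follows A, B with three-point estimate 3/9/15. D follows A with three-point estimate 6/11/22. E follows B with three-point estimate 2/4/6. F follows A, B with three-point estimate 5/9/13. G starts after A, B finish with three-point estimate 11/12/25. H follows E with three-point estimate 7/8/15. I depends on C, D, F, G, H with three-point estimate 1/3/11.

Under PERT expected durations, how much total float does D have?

te_A = (5 + 4·9 + 19)/6 = 60/6 = 10
te_B = (2 + 4·3 + 4)/6 = 18/6 = 3
te_C = (3 + 4·9 + 15)/6 = 54/6 = 9
te_D = (6 + 4·11 + 22)/6 = 72/6 = 12
te_E = (2 + 4·4 + 6)/6 = 24/6 = 4
te_F = (5 + 4·9 + 13)/6 = 54/6 = 9
te_G = (11 + 4·12 + 25)/6 = 84/6 = 14
te_H = (7 + 4·8 + 15)/6 = 54/6 = 9
te_I = (1 + 4·3 + 11)/6 = 24/6 = 4

Forward pass:
ES_A = 0; EF_A = 10
ES_B = 0; EF_B = 3
ES_C = max(EF_A=10, EF_B=3) = 10; EF_C = 10+9 = 19
ES_D = 10; EF_D = 10+12 = 22
ES_E = 3; EF_E = 3+4 = 7
ES_F = max(EF_A=10, EF_B=3) = 10; EF_F = 10+9 = 19
ES_G = max(EF_A=10, EF_B=3) = 10; EF_G = 10+14 = 24
ES_H = 7; EF_H = 7+9 = 16
ES_I = max(EF_C=19, EF_D=22, EF_F=19, EF_G=24, EF_H=16) = 24; EF_I = 24+4 = 28
Expected project duration μ = 28 days. Critical path: A → G → I.

Backward pass:
LF_I = 28; LS_I = 28−4 = 24
LF_H = LS_I = 24; LS_H = 24−9 = 15
LF_G = LS_I = 24; LS_G = 24−14 = 10
LF_F = LS_I = 24; LS_F = 24−9 = 15
LF_E = LS_H = 15; LS_E = 15−4 = 11
LF_D = LS_I = 24; LS_D = 24−12 = 12
LF_C = LS_I = 24; LS_C = 24−9 = 15
LF_B = min(LS_C=15, LS_E=11, LS_F=15, LS_G=10) = 10; LS_B = 10−3 = 7
LF_A = min(LS_C=15, LS_D=12, LS_F=15, LS_G=10) = 10; LS_A = 10−10 = 0
Slack_D = LS_D − ES_D = 12 − 10 = 2

2 days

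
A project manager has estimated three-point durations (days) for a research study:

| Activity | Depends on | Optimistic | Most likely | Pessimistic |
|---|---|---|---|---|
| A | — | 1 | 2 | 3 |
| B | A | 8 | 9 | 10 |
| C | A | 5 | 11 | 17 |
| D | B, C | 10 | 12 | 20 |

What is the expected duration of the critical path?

te_A = (1 + 4·2 + 3)/6 = 12/6 = 2
te_B = (8 + 4·9 + 10)/6 = 54/6 = 9
te_C = (5 + 4·11 + 17)/6 = 66/6 = 11
te_D = (10 + 4·12 + 20)/6 = 78/6 = 13

Forward pass:
ES_A = 0; EF_A = 2
ES_B = 2; EF_B = 2+9 = 11
ES_C = 2; EF_C = 2+11 = 13
ES_D = max(EF_B=11, EF_C=13) = 13; EF_D = 13+13 = 26
Expected project duration μ = 26 days. Critical path: A → C → D.

26 days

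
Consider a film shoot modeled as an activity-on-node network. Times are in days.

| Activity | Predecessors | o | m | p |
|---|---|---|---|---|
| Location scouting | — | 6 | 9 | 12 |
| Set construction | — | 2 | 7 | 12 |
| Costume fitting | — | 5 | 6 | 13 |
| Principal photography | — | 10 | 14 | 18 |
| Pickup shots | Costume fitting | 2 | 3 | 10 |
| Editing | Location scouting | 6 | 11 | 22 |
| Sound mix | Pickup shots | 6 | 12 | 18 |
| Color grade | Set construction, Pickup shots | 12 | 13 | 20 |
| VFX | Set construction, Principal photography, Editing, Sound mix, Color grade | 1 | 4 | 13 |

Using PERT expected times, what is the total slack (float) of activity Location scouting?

4 days

te_Location scouting = (6 + 4·9 + 12)/6 = 54/6 = 9
te_Set construction = (2 + 4·7 + 12)/6 = 42/6 = 7
te_Costume fitting = (5 + 4·6 + 13)/6 = 42/6 = 7
te_Principal photography = (10 + 4·14 + 18)/6 = 84/6 = 14
te_Pickup shots = (2 + 4·3 + 10)/6 = 24/6 = 4
te_Editing = (6 + 4·11 + 22)/6 = 72/6 = 12
te_Sound mix = (6 + 4·12 + 18)/6 = 72/6 = 12
te_Color grade = (12 + 4·13 + 20)/6 = 84/6 = 14
te_VFX = (1 + 4·4 + 13)/6 = 30/6 = 5

Forward pass:
ES_Location scouting = 0; EF_Location scouting = 9
ES_Set construction = 0; EF_Set construction = 7
ES_Costume fitting = 0; EF_Costume fitting = 7
ES_Principal photography = 0; EF_Principal photography = 14
ES_Pickup shots = 7; EF_Pickup shots = 7+4 = 11
ES_Editing = 9; EF_Editing = 9+12 = 21
ES_Sound mix = 11; EF_Sound mix = 11+12 = 23
ES_Color grade = max(EF_Set construction=7, EF_Pickup shots=11) = 11; EF_Color grade = 11+14 = 25
ES_VFX = max(EF_Set construction=7, EF_Principal photography=14, EF_Editing=21, EF_Sound mix=23, EF_Color grade=25) = 25; EF_VFX = 25+5 = 30
Expected project duration μ = 30 days. Critical path: Costume fitting → Pickup shots → Color grade → VFX.

Backward pass:
LF_VFX = 30; LS_VFX = 30−5 = 25
LF_Color grade = LS_VFX = 25; LS_Color grade = 25−14 = 11
LF_Sound mix = LS_VFX = 25; LS_Sound mix = 25−12 = 13
LF_Editing = LS_VFX = 25; LS_Editing = 25−12 = 13
LF_Pickup shots = min(LS_Sound mix=13, LS_Color grade=11) = 11; LS_Pickup shots = 11−4 = 7
LF_Principal photography = LS_VFX = 25; LS_Principal photography = 25−14 = 11
LF_Costume fitting = LS_Pickup shots = 7; LS_Costume fitting = 7−7 = 0
LF_Set construction = min(LS_Color grade=11, LS_VFX=25) = 11; LS_Set construction = 11−7 = 4
LF_Location scouting = LS_Editing = 13; LS_Location scouting = 13−9 = 4
Slack_Location scouting = LS_Location scouting − ES_Location scouting = 4 − 0 = 4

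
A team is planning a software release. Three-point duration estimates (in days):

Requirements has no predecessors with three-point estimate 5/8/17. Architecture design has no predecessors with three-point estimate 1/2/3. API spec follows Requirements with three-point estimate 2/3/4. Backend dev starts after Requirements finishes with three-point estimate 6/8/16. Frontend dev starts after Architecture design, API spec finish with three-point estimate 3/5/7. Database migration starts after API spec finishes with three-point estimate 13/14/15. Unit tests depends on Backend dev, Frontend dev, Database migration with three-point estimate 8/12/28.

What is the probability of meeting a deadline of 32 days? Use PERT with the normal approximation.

te_Requirements = (5 + 4·8 + 17)/6 = 54/6 = 9; σ²_Requirements = ((17−5)/6)² = 4.000
te_Architecture design = (1 + 4·2 + 3)/6 = 12/6 = 2; σ²_Architecture design = ((3−1)/6)² = 0.111
te_API spec = (2 + 4·3 + 4)/6 = 18/6 = 3; σ²_API spec = ((4−2)/6)² = 0.111
te_Backend dev = (6 + 4·8 + 16)/6 = 54/6 = 9; σ²_Backend dev = ((16−6)/6)² = 2.778
te_Frontend dev = (3 + 4·5 + 7)/6 = 30/6 = 5; σ²_Frontend dev = ((7−3)/6)² = 0.444
te_Database migration = (13 + 4·14 + 15)/6 = 84/6 = 14; σ²_Database migration = ((15−13)/6)² = 0.111
te_Unit tests = (8 + 4·12 + 28)/6 = 84/6 = 14; σ²_Unit tests = ((28−8)/6)² = 11.111

Forward pass:
ES_Requirements = 0; EF_Requirements = 9
ES_Architecture design = 0; EF_Architecture design = 2
ES_API spec = 9; EF_API spec = 9+3 = 12
ES_Backend dev = 9; EF_Backend dev = 9+9 = 18
ES_Frontend dev = max(EF_Architecture design=2, EF_API spec=12) = 12; EF_Frontend dev = 12+5 = 17
ES_Database migration = 12; EF_Database migration = 12+14 = 26
ES_Unit tests = max(EF_Backend dev=18, EF_Frontend dev=17, EF_Database migration=26) = 26; EF_Unit tests = 26+14 = 40
Expected project duration μ = 40 days. Critical path: Requirements → API spec → Database migration → Unit tests.

Variance along critical path = 4.000 + 0.111 + 0.111 + 11.111 = 15.333; σ = √15.333 = 3.916 days.
Z = (32 − 40) / 3.916 = -2.043
P(T ≤ 32) = Φ(-2.043) ≈ 0.021

0.021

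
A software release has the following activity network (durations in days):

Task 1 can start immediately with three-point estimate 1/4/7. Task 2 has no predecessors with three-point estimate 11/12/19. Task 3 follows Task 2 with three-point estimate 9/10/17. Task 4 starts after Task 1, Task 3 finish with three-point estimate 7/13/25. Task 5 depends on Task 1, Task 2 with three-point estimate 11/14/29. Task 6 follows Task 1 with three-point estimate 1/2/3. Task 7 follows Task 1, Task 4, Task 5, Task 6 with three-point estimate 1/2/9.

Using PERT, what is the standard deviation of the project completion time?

te_Task 1 = (1 + 4·4 + 7)/6 = 24/6 = 4; σ²_Task 1 = ((7−1)/6)² = 1.000
te_Task 2 = (11 + 4·12 + 19)/6 = 78/6 = 13; σ²_Task 2 = ((19−11)/6)² = 1.778
te_Task 3 = (9 + 4·10 + 17)/6 = 66/6 = 11; σ²_Task 3 = ((17−9)/6)² = 1.778
te_Task 4 = (7 + 4·13 + 25)/6 = 84/6 = 14; σ²_Task 4 = ((25−7)/6)² = 9.000
te_Task 5 = (11 + 4·14 + 29)/6 = 96/6 = 16; σ²_Task 5 = ((29−11)/6)² = 9.000
te_Task 6 = (1 + 4·2 + 3)/6 = 12/6 = 2; σ²_Task 6 = ((3−1)/6)² = 0.111
te_Task 7 = (1 + 4·2 + 9)/6 = 18/6 = 3; σ²_Task 7 = ((9−1)/6)² = 1.778

Forward pass:
ES_Task 1 = 0; EF_Task 1 = 4
ES_Task 2 = 0; EF_Task 2 = 13
ES_Task 3 = 13; EF_Task 3 = 13+11 = 24
ES_Task 4 = max(EF_Task 1=4, EF_Task 3=24) = 24; EF_Task 4 = 24+14 = 38
ES_Task 5 = max(EF_Task 1=4, EF_Task 2=13) = 13; EF_Task 5 = 13+16 = 29
ES_Task 6 = 4; EF_Task 6 = 4+2 = 6
ES_Task 7 = max(EF_Task 1=4, EF_Task 4=38, EF_Task 5=29, EF_Task 6=6) = 38; EF_Task 7 = 38+3 = 41
Expected project duration μ = 41 days. Critical path: Task 2 → Task 3 → Task 4 → Task 7.

Variance along critical path = 1.778 + 1.778 + 9.000 + 1.778 = 14.333
σ = √14.333 = 3.786 days

3.79 days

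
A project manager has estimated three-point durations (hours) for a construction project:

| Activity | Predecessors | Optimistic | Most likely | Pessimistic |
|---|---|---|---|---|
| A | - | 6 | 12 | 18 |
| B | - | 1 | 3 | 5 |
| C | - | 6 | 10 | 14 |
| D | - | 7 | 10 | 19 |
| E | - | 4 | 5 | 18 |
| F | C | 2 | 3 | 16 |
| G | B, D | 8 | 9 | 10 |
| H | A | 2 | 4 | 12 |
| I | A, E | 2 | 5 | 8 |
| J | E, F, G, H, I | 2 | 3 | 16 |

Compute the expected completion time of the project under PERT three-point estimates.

25 hours

te_A = (6 + 4·12 + 18)/6 = 72/6 = 12
te_B = (1 + 4·3 + 5)/6 = 18/6 = 3
te_C = (6 + 4·10 + 14)/6 = 60/6 = 10
te_D = (7 + 4·10 + 19)/6 = 66/6 = 11
te_E = (4 + 4·5 + 18)/6 = 42/6 = 7
te_F = (2 + 4·3 + 16)/6 = 30/6 = 5
te_G = (8 + 4·9 + 10)/6 = 54/6 = 9
te_H = (2 + 4·4 + 12)/6 = 30/6 = 5
te_I = (2 + 4·5 + 8)/6 = 30/6 = 5
te_J = (2 + 4·3 + 16)/6 = 30/6 = 5

Forward pass:
ES_A = 0; EF_A = 12
ES_B = 0; EF_B = 3
ES_C = 0; EF_C = 10
ES_D = 0; EF_D = 11
ES_E = 0; EF_E = 7
ES_F = 10; EF_F = 10+5 = 15
ES_G = max(EF_B=3, EF_D=11) = 11; EF_G = 11+9 = 20
ES_H = 12; EF_H = 12+5 = 17
ES_I = max(EF_A=12, EF_E=7) = 12; EF_I = 12+5 = 17
ES_J = max(EF_E=7, EF_F=15, EF_G=20, EF_H=17, EF_I=17) = 20; EF_J = 20+5 = 25
Expected project duration μ = 25 hours. Critical path: D → G → J.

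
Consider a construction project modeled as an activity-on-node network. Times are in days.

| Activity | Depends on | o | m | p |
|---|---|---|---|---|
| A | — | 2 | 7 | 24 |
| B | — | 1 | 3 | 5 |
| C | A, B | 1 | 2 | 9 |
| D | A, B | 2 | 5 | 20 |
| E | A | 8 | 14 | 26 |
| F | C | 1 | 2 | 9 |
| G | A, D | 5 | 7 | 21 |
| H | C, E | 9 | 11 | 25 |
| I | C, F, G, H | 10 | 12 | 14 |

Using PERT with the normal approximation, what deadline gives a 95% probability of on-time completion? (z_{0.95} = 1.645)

te_A = (2 + 4·7 + 24)/6 = 54/6 = 9; σ²_A = ((24−2)/6)² = 13.444
te_B = (1 + 4·3 + 5)/6 = 18/6 = 3; σ²_B = ((5−1)/6)² = 0.444
te_C = (1 + 4·2 + 9)/6 = 18/6 = 3; σ²_C = ((9−1)/6)² = 1.778
te_D = (2 + 4·5 + 20)/6 = 42/6 = 7; σ²_D = ((20−2)/6)² = 9.000
te_E = (8 + 4·14 + 26)/6 = 90/6 = 15; σ²_E = ((26−8)/6)² = 9.000
te_F = (1 + 4·2 + 9)/6 = 18/6 = 3; σ²_F = ((9−1)/6)² = 1.778
te_G = (5 + 4·7 + 21)/6 = 54/6 = 9; σ²_G = ((21−5)/6)² = 7.111
te_H = (9 + 4·11 + 25)/6 = 78/6 = 13; σ²_H = ((25−9)/6)² = 7.111
te_I = (10 + 4·12 + 14)/6 = 72/6 = 12; σ²_I = ((14−10)/6)² = 0.444

Forward pass:
ES_A = 0; EF_A = 9
ES_B = 0; EF_B = 3
ES_C = max(EF_A=9, EF_B=3) = 9; EF_C = 9+3 = 12
ES_D = max(EF_A=9, EF_B=3) = 9; EF_D = 9+7 = 16
ES_E = 9; EF_E = 9+15 = 24
ES_F = 12; EF_F = 12+3 = 15
ES_G = max(EF_A=9, EF_D=16) = 16; EF_G = 16+9 = 25
ES_H = max(EF_C=12, EF_E=24) = 24; EF_H = 24+13 = 37
ES_I = max(EF_C=12, EF_F=15, EF_G=25, EF_H=37) = 37; EF_I = 37+12 = 49
Expected project duration μ = 49 days. Critical path: A → E → H → I.

Variance along critical path = 13.444 + 9.000 + 7.111 + 0.444 = 30.000; σ = 5.477 days.
D = μ + z·σ = 49 + 1.645·5.477 = 58.0 days

58.0 days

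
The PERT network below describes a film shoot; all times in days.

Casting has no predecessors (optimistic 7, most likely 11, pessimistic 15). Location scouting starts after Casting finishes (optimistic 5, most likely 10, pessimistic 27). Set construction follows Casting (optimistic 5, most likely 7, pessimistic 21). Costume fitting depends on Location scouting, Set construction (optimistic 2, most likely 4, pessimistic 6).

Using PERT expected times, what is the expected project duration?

27 days

te_Casting = (7 + 4·11 + 15)/6 = 66/6 = 11
te_Location scouting = (5 + 4·10 + 27)/6 = 72/6 = 12
te_Set construction = (5 + 4·7 + 21)/6 = 54/6 = 9
te_Costume fitting = (2 + 4·4 + 6)/6 = 24/6 = 4

Forward pass:
ES_Casting = 0; EF_Casting = 11
ES_Location scouting = 11; EF_Location scouting = 11+12 = 23
ES_Set construction = 11; EF_Set construction = 11+9 = 20
ES_Costume fitting = max(EF_Location scouting=23, EF_Set construction=20) = 23; EF_Costume fitting = 23+4 = 27
Expected project duration μ = 27 days. Critical path: Casting → Location scouting → Costume fitting.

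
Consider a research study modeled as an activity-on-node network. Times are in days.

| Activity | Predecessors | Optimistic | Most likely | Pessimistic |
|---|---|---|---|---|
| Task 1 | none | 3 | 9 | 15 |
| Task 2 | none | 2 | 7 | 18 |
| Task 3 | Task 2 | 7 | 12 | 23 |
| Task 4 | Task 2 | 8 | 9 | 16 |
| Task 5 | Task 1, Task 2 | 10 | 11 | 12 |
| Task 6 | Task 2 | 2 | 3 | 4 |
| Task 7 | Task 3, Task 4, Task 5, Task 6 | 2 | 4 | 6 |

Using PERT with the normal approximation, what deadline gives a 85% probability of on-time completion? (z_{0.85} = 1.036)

29.0 days

te_Task 1 = (3 + 4·9 + 15)/6 = 54/6 = 9; σ²_Task 1 = ((15−3)/6)² = 4.000
te_Task 2 = (2 + 4·7 + 18)/6 = 48/6 = 8; σ²_Task 2 = ((18−2)/6)² = 7.111
te_Task 3 = (7 + 4·12 + 23)/6 = 78/6 = 13; σ²_Task 3 = ((23−7)/6)² = 7.111
te_Task 4 = (8 + 4·9 + 16)/6 = 60/6 = 10; σ²_Task 4 = ((16−8)/6)² = 1.778
te_Task 5 = (10 + 4·11 + 12)/6 = 66/6 = 11; σ²_Task 5 = ((12−10)/6)² = 0.111
te_Task 6 = (2 + 4·3 + 4)/6 = 18/6 = 3; σ²_Task 6 = ((4−2)/6)² = 0.111
te_Task 7 = (2 + 4·4 + 6)/6 = 24/6 = 4; σ²_Task 7 = ((6−2)/6)² = 0.444

Forward pass:
ES_Task 1 = 0; EF_Task 1 = 9
ES_Task 2 = 0; EF_Task 2 = 8
ES_Task 3 = 8; EF_Task 3 = 8+13 = 21
ES_Task 4 = 8; EF_Task 4 = 8+10 = 18
ES_Task 5 = max(EF_Task 1=9, EF_Task 2=8) = 9; EF_Task 5 = 9+11 = 20
ES_Task 6 = 8; EF_Task 6 = 8+3 = 11
ES_Task 7 = max(EF_Task 3=21, EF_Task 4=18, EF_Task 5=20, EF_Task 6=11) = 21; EF_Task 7 = 21+4 = 25
Expected project duration μ = 25 days. Critical path: Task 2 → Task 3 → Task 7.

Variance along critical path = 7.111 + 7.111 + 0.444 = 14.667; σ = 3.830 days.
D = μ + z·σ = 25 + 1.036·3.830 = 29.0 days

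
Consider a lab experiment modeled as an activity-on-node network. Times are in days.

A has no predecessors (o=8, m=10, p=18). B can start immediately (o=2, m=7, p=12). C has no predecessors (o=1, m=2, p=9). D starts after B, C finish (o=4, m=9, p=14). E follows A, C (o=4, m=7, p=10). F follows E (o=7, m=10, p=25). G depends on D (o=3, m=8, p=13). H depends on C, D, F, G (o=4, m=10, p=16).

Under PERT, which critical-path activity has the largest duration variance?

te_A = (8 + 4·10 + 18)/6 = 66/6 = 11; σ²_A = ((18−8)/6)² = 2.778
te_B = (2 + 4·7 + 12)/6 = 42/6 = 7; σ²_B = ((12−2)/6)² = 2.778
te_C = (1 + 4·2 + 9)/6 = 18/6 = 3; σ²_C = ((9−1)/6)² = 1.778
te_D = (4 + 4·9 + 14)/6 = 54/6 = 9; σ²_D = ((14−4)/6)² = 2.778
te_E = (4 + 4·7 + 10)/6 = 42/6 = 7; σ²_E = ((10−4)/6)² = 1.000
te_F = (7 + 4·10 + 25)/6 = 72/6 = 12; σ²_F = ((25−7)/6)² = 9.000
te_G = (3 + 4·8 + 13)/6 = 48/6 = 8; σ²_G = ((13−3)/6)² = 2.778
te_H = (4 + 4·10 + 16)/6 = 60/6 = 10; σ²_H = ((16−4)/6)² = 4.000

Forward pass:
ES_A = 0; EF_A = 11
ES_B = 0; EF_B = 7
ES_C = 0; EF_C = 3
ES_D = max(EF_B=7, EF_C=3) = 7; EF_D = 7+9 = 16
ES_E = max(EF_A=11, EF_C=3) = 11; EF_E = 11+7 = 18
ES_F = 18; EF_F = 18+12 = 30
ES_G = 16; EF_G = 16+8 = 24
ES_H = max(EF_C=3, EF_D=16, EF_F=30, EF_G=24) = 30; EF_H = 30+10 = 40
Expected project duration μ = 40 days. Critical path: A → E → F → H.

Variances on critical path: σ²_A=2.778, σ²_E=1.000, σ²_F=9.000, σ²_H=4.000.
Largest is σ²_F = 9.000.

F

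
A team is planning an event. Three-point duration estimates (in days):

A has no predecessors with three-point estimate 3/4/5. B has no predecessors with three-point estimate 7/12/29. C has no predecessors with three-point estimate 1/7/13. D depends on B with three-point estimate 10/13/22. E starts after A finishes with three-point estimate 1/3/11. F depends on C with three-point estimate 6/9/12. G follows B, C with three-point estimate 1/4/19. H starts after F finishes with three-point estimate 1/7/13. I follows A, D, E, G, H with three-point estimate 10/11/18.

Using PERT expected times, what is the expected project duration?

40 days

te_A = (3 + 4·4 + 5)/6 = 24/6 = 4
te_B = (7 + 4·12 + 29)/6 = 84/6 = 14
te_C = (1 + 4·7 + 13)/6 = 42/6 = 7
te_D = (10 + 4·13 + 22)/6 = 84/6 = 14
te_E = (1 + 4·3 + 11)/6 = 24/6 = 4
te_F = (6 + 4·9 + 12)/6 = 54/6 = 9
te_G = (1 + 4·4 + 19)/6 = 36/6 = 6
te_H = (1 + 4·7 + 13)/6 = 42/6 = 7
te_I = (10 + 4·11 + 18)/6 = 72/6 = 12

Forward pass:
ES_A = 0; EF_A = 4
ES_B = 0; EF_B = 14
ES_C = 0; EF_C = 7
ES_D = 14; EF_D = 14+14 = 28
ES_E = 4; EF_E = 4+4 = 8
ES_F = 7; EF_F = 7+9 = 16
ES_G = max(EF_B=14, EF_C=7) = 14; EF_G = 14+6 = 20
ES_H = 16; EF_H = 16+7 = 23
ES_I = max(EF_A=4, EF_D=28, EF_E=8, EF_G=20, EF_H=23) = 28; EF_I = 28+12 = 40
Expected project duration μ = 40 days. Critical path: B → D → I.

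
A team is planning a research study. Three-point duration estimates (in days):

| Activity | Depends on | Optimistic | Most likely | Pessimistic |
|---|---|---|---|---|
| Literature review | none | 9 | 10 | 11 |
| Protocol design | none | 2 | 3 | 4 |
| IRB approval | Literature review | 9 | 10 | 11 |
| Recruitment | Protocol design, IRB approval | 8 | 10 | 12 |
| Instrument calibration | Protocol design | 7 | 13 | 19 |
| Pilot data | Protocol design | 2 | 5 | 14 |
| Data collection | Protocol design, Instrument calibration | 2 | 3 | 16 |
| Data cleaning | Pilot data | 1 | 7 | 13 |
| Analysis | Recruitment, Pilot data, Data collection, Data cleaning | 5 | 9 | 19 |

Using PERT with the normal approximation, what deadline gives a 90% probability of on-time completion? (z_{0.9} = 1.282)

43.2 days

te_Literature review = (9 + 4·10 + 11)/6 = 60/6 = 10; σ²_Literature review = ((11−9)/6)² = 0.111
te_Protocol design = (2 + 4·3 + 4)/6 = 18/6 = 3; σ²_Protocol design = ((4−2)/6)² = 0.111
te_IRB approval = (9 + 4·10 + 11)/6 = 60/6 = 10; σ²_IRB approval = ((11−9)/6)² = 0.111
te_Recruitment = (8 + 4·10 + 12)/6 = 60/6 = 10; σ²_Recruitment = ((12−8)/6)² = 0.444
te_Instrument calibration = (7 + 4·13 + 19)/6 = 78/6 = 13; σ²_Instrument calibration = ((19−7)/6)² = 4.000
te_Pilot data = (2 + 4·5 + 14)/6 = 36/6 = 6; σ²_Pilot data = ((14−2)/6)² = 4.000
te_Data collection = (2 + 4·3 + 16)/6 = 30/6 = 5; σ²_Data collection = ((16−2)/6)² = 5.444
te_Data cleaning = (1 + 4·7 + 13)/6 = 42/6 = 7; σ²_Data cleaning = ((13−1)/6)² = 4.000
te_Analysis = (5 + 4·9 + 19)/6 = 60/6 = 10; σ²_Analysis = ((19−5)/6)² = 5.444

Forward pass:
ES_Literature review = 0; EF_Literature review = 10
ES_Protocol design = 0; EF_Protocol design = 3
ES_IRB approval = 10; EF_IRB approval = 10+10 = 20
ES_Recruitment = max(EF_Protocol design=3, EF_IRB approval=20) = 20; EF_Recruitment = 20+10 = 30
ES_Instrument calibration = 3; EF_Instrument calibration = 3+13 = 16
ES_Pilot data = 3; EF_Pilot data = 3+6 = 9
ES_Data collection = max(EF_Protocol design=3, EF_Instrument calibration=16) = 16; EF_Data collection = 16+5 = 21
ES_Data cleaning = 9; EF_Data cleaning = 9+7 = 16
ES_Analysis = max(EF_Recruitment=30, EF_Pilot data=9, EF_Data collection=21, EF_Data cleaning=16) = 30; EF_Analysis = 30+10 = 40
Expected project duration μ = 40 days. Critical path: Literature review → IRB approval → Recruitment → Analysis.

Variance along critical path = 0.111 + 0.111 + 0.444 + 5.444 = 6.111; σ = 2.472 days.
D = μ + z·σ = 40 + 1.282·2.472 = 43.2 days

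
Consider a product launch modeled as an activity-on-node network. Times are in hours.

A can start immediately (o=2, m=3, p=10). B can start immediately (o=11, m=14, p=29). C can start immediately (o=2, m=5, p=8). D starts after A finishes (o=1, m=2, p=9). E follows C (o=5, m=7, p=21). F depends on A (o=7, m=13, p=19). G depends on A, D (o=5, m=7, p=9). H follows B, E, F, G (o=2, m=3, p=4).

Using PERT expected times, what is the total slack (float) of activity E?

3 hours

te_A = (2 + 4·3 + 10)/6 = 24/6 = 4
te_B = (11 + 4·14 + 29)/6 = 96/6 = 16
te_C = (2 + 4·5 + 8)/6 = 30/6 = 5
te_D = (1 + 4·2 + 9)/6 = 18/6 = 3
te_E = (5 + 4·7 + 21)/6 = 54/6 = 9
te_F = (7 + 4·13 + 19)/6 = 78/6 = 13
te_G = (5 + 4·7 + 9)/6 = 42/6 = 7
te_H = (2 + 4·3 + 4)/6 = 18/6 = 3

Forward pass:
ES_A = 0; EF_A = 4
ES_B = 0; EF_B = 16
ES_C = 0; EF_C = 5
ES_D = 4; EF_D = 4+3 = 7
ES_E = 5; EF_E = 5+9 = 14
ES_F = 4; EF_F = 4+13 = 17
ES_G = max(EF_A=4, EF_D=7) = 7; EF_G = 7+7 = 14
ES_H = max(EF_B=16, EF_E=14, EF_F=17, EF_G=14) = 17; EF_H = 17+3 = 20
Expected project duration μ = 20 hours. Critical path: A → F → H.

Backward pass:
LF_H = 20; LS_H = 20−3 = 17
LF_G = LS_H = 17; LS_G = 17−7 = 10
LF_F = LS_H = 17; LS_F = 17−13 = 4
LF_E = LS_H = 17; LS_E = 17−9 = 8
LF_D = LS_G = 10; LS_D = 10−3 = 7
LF_C = LS_E = 8; LS_C = 8−5 = 3
LF_B = LS_H = 17; LS_B = 17−16 = 1
LF_A = min(LS_D=7, LS_F=4, LS_G=10) = 4; LS_A = 4−4 = 0
Slack_E = LS_E − ES_E = 8 − 5 = 3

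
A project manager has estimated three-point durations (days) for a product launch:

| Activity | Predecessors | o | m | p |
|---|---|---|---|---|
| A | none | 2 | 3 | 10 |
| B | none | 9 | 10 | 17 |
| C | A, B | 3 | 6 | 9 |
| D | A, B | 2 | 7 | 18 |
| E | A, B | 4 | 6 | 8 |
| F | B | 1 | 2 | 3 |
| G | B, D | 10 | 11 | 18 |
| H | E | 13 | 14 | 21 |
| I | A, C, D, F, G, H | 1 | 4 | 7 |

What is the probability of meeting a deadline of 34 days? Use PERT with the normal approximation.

te_A = (2 + 4·3 + 10)/6 = 24/6 = 4; σ²_A = ((10−2)/6)² = 1.778
te_B = (9 + 4·10 + 17)/6 = 66/6 = 11; σ²_B = ((17−9)/6)² = 1.778
te_C = (3 + 4·6 + 9)/6 = 36/6 = 6; σ²_C = ((9−3)/6)² = 1.000
te_D = (2 + 4·7 + 18)/6 = 48/6 = 8; σ²_D = ((18−2)/6)² = 7.111
te_E = (4 + 4·6 + 8)/6 = 36/6 = 6; σ²_E = ((8−4)/6)² = 0.444
te_F = (1 + 4·2 + 3)/6 = 12/6 = 2; σ²_F = ((3−1)/6)² = 0.111
te_G = (10 + 4·11 + 18)/6 = 72/6 = 12; σ²_G = ((18−10)/6)² = 1.778
te_H = (13 + 4·14 + 21)/6 = 90/6 = 15; σ²_H = ((21−13)/6)² = 1.778
te_I = (1 + 4·4 + 7)/6 = 24/6 = 4; σ²_I = ((7−1)/6)² = 1.000

Forward pass:
ES_A = 0; EF_A = 4
ES_B = 0; EF_B = 11
ES_C = max(EF_A=4, EF_B=11) = 11; EF_C = 11+6 = 17
ES_D = max(EF_A=4, EF_B=11) = 11; EF_D = 11+8 = 19
ES_E = max(EF_A=4, EF_B=11) = 11; EF_E = 11+6 = 17
ES_F = 11; EF_F = 11+2 = 13
ES_G = max(EF_B=11, EF_D=19) = 19; EF_G = 19+12 = 31
ES_H = 17; EF_H = 17+15 = 32
ES_I = max(EF_A=4, EF_C=17, EF_D=19, EF_F=13, EF_G=31, EF_H=32) = 32; EF_I = 32+4 = 36
Expected project duration μ = 36 days. Critical path: B → E → H → I.

Variance along critical path = 1.778 + 0.444 + 1.778 + 1.000 = 5.000; σ = √5.000 = 2.236 days.
Z = (34 − 36) / 2.236 = -0.894
P(T ≤ 34) = Φ(-0.894) ≈ 0.186

0.186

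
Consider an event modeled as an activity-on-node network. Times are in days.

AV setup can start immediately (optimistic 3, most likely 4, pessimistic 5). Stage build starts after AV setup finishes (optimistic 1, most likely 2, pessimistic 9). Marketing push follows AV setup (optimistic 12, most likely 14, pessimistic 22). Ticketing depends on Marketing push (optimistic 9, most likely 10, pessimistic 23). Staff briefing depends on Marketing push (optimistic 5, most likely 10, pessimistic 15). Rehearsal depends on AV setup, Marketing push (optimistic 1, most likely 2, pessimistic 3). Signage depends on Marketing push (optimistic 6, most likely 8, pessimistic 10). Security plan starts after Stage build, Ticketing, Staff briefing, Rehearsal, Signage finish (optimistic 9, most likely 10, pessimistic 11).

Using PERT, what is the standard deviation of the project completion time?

2.91 days

te_AV setup = (3 + 4·4 + 5)/6 = 24/6 = 4; σ²_AV setup = ((5−3)/6)² = 0.111
te_Stage build = (1 + 4·2 + 9)/6 = 18/6 = 3; σ²_Stage build = ((9−1)/6)² = 1.778
te_Marketing push = (12 + 4·14 + 22)/6 = 90/6 = 15; σ²_Marketing push = ((22−12)/6)² = 2.778
te_Ticketing = (9 + 4·10 + 23)/6 = 72/6 = 12; σ²_Ticketing = ((23−9)/6)² = 5.444
te_Staff briefing = (5 + 4·10 + 15)/6 = 60/6 = 10; σ²_Staff briefing = ((15−5)/6)² = 2.778
te_Rehearsal = (1 + 4·2 + 3)/6 = 12/6 = 2; σ²_Rehearsal = ((3−1)/6)² = 0.111
te_Signage = (6 + 4·8 + 10)/6 = 48/6 = 8; σ²_Signage = ((10−6)/6)² = 0.444
te_Security plan = (9 + 4·10 + 11)/6 = 60/6 = 10; σ²_Security plan = ((11−9)/6)² = 0.111

Forward pass:
ES_AV setup = 0; EF_AV setup = 4
ES_Stage build = 4; EF_Stage build = 4+3 = 7
ES_Marketing push = 4; EF_Marketing push = 4+15 = 19
ES_Ticketing = 19; EF_Ticketing = 19+12 = 31
ES_Staff briefing = 19; EF_Staff briefing = 19+10 = 29
ES_Rehearsal = max(EF_AV setup=4, EF_Marketing push=19) = 19; EF_Rehearsal = 19+2 = 21
ES_Signage = 19; EF_Signage = 19+8 = 27
ES_Security plan = max(EF_Stage build=7, EF_Ticketing=31, EF_Staff briefing=29, EF_Rehearsal=21, EF_Signage=27) = 31; EF_Security plan = 31+10 = 41
Expected project duration μ = 41 days. Critical path: AV setup → Marketing push → Ticketing → Security plan.

Variance along critical path = 0.111 + 2.778 + 5.444 + 0.111 = 8.444
σ = √8.444 = 2.906 days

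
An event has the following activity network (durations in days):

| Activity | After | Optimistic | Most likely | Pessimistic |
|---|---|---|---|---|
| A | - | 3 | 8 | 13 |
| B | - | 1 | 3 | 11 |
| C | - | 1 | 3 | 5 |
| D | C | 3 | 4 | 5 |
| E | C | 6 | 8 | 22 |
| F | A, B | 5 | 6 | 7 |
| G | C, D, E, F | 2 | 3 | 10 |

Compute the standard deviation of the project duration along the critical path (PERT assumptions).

te_A = (3 + 4·8 + 13)/6 = 48/6 = 8; σ²_A = ((13−3)/6)² = 2.778
te_B = (1 + 4·3 + 11)/6 = 24/6 = 4; σ²_B = ((11−1)/6)² = 2.778
te_C = (1 + 4·3 + 5)/6 = 18/6 = 3; σ²_C = ((5−1)/6)² = 0.444
te_D = (3 + 4·4 + 5)/6 = 24/6 = 4; σ²_D = ((5−3)/6)² = 0.111
te_E = (6 + 4·8 + 22)/6 = 60/6 = 10; σ²_E = ((22−6)/6)² = 7.111
te_F = (5 + 4·6 + 7)/6 = 36/6 = 6; σ²_F = ((7−5)/6)² = 0.111
te_G = (2 + 4·3 + 10)/6 = 24/6 = 4; σ²_G = ((10−2)/6)² = 1.778

Forward pass:
ES_A = 0; EF_A = 8
ES_B = 0; EF_B = 4
ES_C = 0; EF_C = 3
ES_D = 3; EF_D = 3+4 = 7
ES_E = 3; EF_E = 3+10 = 13
ES_F = max(EF_A=8, EF_B=4) = 8; EF_F = 8+6 = 14
ES_G = max(EF_C=3, EF_D=7, EF_E=13, EF_F=14) = 14; EF_G = 14+4 = 18
Expected project duration μ = 18 days. Critical path: A → F → G.

Variance along critical path = 2.778 + 0.111 + 1.778 = 4.667
σ = √4.667 = 2.160 days

2.16 days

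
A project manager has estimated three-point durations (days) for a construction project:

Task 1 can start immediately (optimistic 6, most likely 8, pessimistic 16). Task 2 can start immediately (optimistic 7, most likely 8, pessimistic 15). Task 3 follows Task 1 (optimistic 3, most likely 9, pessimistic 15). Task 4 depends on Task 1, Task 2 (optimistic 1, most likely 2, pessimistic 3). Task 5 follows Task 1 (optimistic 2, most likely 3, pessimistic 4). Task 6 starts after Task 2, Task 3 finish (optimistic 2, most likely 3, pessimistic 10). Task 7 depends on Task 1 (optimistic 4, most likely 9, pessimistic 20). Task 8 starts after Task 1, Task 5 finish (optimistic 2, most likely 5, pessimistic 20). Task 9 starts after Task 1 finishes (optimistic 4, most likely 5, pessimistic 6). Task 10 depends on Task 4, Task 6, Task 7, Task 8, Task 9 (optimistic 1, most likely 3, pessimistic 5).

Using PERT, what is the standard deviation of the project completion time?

te_Task 1 = (6 + 4·8 + 16)/6 = 54/6 = 9; σ²_Task 1 = ((16−6)/6)² = 2.778
te_Task 2 = (7 + 4·8 + 15)/6 = 54/6 = 9; σ²_Task 2 = ((15−7)/6)² = 1.778
te_Task 3 = (3 + 4·9 + 15)/6 = 54/6 = 9; σ²_Task 3 = ((15−3)/6)² = 4.000
te_Task 4 = (1 + 4·2 + 3)/6 = 12/6 = 2; σ²_Task 4 = ((3−1)/6)² = 0.111
te_Task 5 = (2 + 4·3 + 4)/6 = 18/6 = 3; σ²_Task 5 = ((4−2)/6)² = 0.111
te_Task 6 = (2 + 4·3 + 10)/6 = 24/6 = 4; σ²_Task 6 = ((10−2)/6)² = 1.778
te_Task 7 = (4 + 4·9 + 20)/6 = 60/6 = 10; σ²_Task 7 = ((20−4)/6)² = 7.111
te_Task 8 = (2 + 4·5 + 20)/6 = 42/6 = 7; σ²_Task 8 = ((20−2)/6)² = 9.000
te_Task 9 = (4 + 4·5 + 6)/6 = 30/6 = 5; σ²_Task 9 = ((6−4)/6)² = 0.111
te_Task 10 = (1 + 4·3 + 5)/6 = 18/6 = 3; σ²_Task 10 = ((5−1)/6)² = 0.444

Forward pass:
ES_Task 1 = 0; EF_Task 1 = 9
ES_Task 2 = 0; EF_Task 2 = 9
ES_Task 3 = 9; EF_Task 3 = 9+9 = 18
ES_Task 4 = max(EF_Task 1=9, EF_Task 2=9) = 9; EF_Task 4 = 9+2 = 11
ES_Task 5 = 9; EF_Task 5 = 9+3 = 12
ES_Task 6 = max(EF_Task 2=9, EF_Task 3=18) = 18; EF_Task 6 = 18+4 = 22
ES_Task 7 = 9; EF_Task 7 = 9+10 = 19
ES_Task 8 = max(EF_Task 1=9, EF_Task 5=12) = 12; EF_Task 8 = 12+7 = 19
ES_Task 9 = 9; EF_Task 9 = 9+5 = 14
ES_Task 10 = max(EF_Task 4=11, EF_Task 6=22, EF_Task 7=19, EF_Task 8=19, EF_Task 9=14) = 22; EF_Task 10 = 22+3 = 25
Expected project duration μ = 25 days. Critical path: Task 1 → Task 3 → Task 6 → Task 10.

Variance along critical path = 2.778 + 4.000 + 1.778 + 0.444 = 9.000
σ = √9.000 = 3.000 days

3.00 days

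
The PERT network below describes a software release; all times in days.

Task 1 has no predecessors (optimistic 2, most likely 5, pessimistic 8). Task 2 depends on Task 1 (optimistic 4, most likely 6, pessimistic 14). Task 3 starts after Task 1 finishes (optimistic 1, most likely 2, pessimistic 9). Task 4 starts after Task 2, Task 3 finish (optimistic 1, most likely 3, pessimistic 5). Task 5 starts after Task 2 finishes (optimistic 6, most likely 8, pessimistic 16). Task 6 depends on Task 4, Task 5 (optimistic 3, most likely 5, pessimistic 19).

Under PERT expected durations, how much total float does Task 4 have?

6 days

te_Task 1 = (2 + 4·5 + 8)/6 = 30/6 = 5
te_Task 2 = (4 + 4·6 + 14)/6 = 42/6 = 7
te_Task 3 = (1 + 4·2 + 9)/6 = 18/6 = 3
te_Task 4 = (1 + 4·3 + 5)/6 = 18/6 = 3
te_Task 5 = (6 + 4·8 + 16)/6 = 54/6 = 9
te_Task 6 = (3 + 4·5 + 19)/6 = 42/6 = 7

Forward pass:
ES_Task 1 = 0; EF_Task 1 = 5
ES_Task 2 = 5; EF_Task 2 = 5+7 = 12
ES_Task 3 = 5; EF_Task 3 = 5+3 = 8
ES_Task 4 = max(EF_Task 2=12, EF_Task 3=8) = 12; EF_Task 4 = 12+3 = 15
ES_Task 5 = 12; EF_Task 5 = 12+9 = 21
ES_Task 6 = max(EF_Task 4=15, EF_Task 5=21) = 21; EF_Task 6 = 21+7 = 28
Expected project duration μ = 28 days. Critical path: Task 1 → Task 2 → Task 5 → Task 6.

Backward pass:
LF_Task 6 = 28; LS_Task 6 = 28−7 = 21
LF_Task 5 = LS_Task 6 = 21; LS_Task 5 = 21−9 = 12
LF_Task 4 = LS_Task 6 = 21; LS_Task 4 = 21−3 = 18
LF_Task 3 = LS_Task 4 = 18; LS_Task 3 = 18−3 = 15
LF_Task 2 = min(LS_Task 4=18, LS_Task 5=12) = 12; LS_Task 2 = 12−7 = 5
LF_Task 1 = min(LS_Task 2=5, LS_Task 3=15) = 5; LS_Task 1 = 5−5 = 0
Slack_Task 4 = LS_Task 4 − ES_Task 4 = 18 − 12 = 6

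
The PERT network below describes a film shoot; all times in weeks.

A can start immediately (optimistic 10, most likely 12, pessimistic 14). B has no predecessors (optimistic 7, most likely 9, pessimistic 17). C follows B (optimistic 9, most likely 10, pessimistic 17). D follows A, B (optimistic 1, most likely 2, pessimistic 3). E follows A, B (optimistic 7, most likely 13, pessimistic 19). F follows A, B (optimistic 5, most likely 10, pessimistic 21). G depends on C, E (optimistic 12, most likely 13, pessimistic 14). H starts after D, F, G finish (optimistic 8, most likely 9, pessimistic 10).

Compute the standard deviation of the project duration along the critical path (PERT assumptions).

2.16 weeks

te_A = (10 + 4·12 + 14)/6 = 72/6 = 12; σ²_A = ((14−10)/6)² = 0.444
te_B = (7 + 4·9 + 17)/6 = 60/6 = 10; σ²_B = ((17−7)/6)² = 2.778
te_C = (9 + 4·10 + 17)/6 = 66/6 = 11; σ²_C = ((17−9)/6)² = 1.778
te_D = (1 + 4·2 + 3)/6 = 12/6 = 2; σ²_D = ((3−1)/6)² = 0.111
te_E = (7 + 4·13 + 19)/6 = 78/6 = 13; σ²_E = ((19−7)/6)² = 4.000
te_F = (5 + 4·10 + 21)/6 = 66/6 = 11; σ²_F = ((21−5)/6)² = 7.111
te_G = (12 + 4·13 + 14)/6 = 78/6 = 13; σ²_G = ((14−12)/6)² = 0.111
te_H = (8 + 4·9 + 10)/6 = 54/6 = 9; σ²_H = ((10−8)/6)² = 0.111

Forward pass:
ES_A = 0; EF_A = 12
ES_B = 0; EF_B = 10
ES_C = 10; EF_C = 10+11 = 21
ES_D = max(EF_A=12, EF_B=10) = 12; EF_D = 12+2 = 14
ES_E = max(EF_A=12, EF_B=10) = 12; EF_E = 12+13 = 25
ES_F = max(EF_A=12, EF_B=10) = 12; EF_F = 12+11 = 23
ES_G = max(EF_C=21, EF_E=25) = 25; EF_G = 25+13 = 38
ES_H = max(EF_D=14, EF_F=23, EF_G=38) = 38; EF_H = 38+9 = 47
Expected project duration μ = 47 weeks. Critical path: A → E → G → H.

Variance along critical path = 0.444 + 4.000 + 0.111 + 0.111 = 4.667
σ = √4.667 = 2.160 weeks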